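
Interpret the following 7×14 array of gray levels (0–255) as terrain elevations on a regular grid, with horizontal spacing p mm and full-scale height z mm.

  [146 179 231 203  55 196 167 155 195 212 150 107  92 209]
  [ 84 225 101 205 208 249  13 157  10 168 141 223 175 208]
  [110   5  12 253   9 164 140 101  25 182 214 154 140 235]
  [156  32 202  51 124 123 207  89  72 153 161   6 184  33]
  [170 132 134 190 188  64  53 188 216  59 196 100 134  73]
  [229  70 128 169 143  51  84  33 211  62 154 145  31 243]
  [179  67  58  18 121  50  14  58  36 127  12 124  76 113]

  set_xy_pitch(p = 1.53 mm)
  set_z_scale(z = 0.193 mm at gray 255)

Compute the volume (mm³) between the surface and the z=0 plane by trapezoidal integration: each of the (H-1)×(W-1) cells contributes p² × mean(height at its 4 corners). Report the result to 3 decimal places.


height_mm = gray/255 × 0.193; cell vol = 1.53² × mean(4 corners)
unit = 1.53² × 0.193 / (4×255) = 0.000442935 mm³ per gray-sum
row 0: Σ corner-gray over 13 cells = 8281  → 3.6679
row 1: Σ corner-gray over 13 cells = 7185  → 3.1825
row 2: Σ corner-gray over 13 cells = 6140  → 2.7196
row 3: Σ corner-gray over 13 cells = 6548  → 2.9003
row 4: Σ corner-gray over 13 cells = 6585  → 2.9167
row 5: Σ corner-gray over 13 cells = 4848  → 2.1473
Σ rows: total corner-gray = 39587  → 17.5345 mm³

17.534


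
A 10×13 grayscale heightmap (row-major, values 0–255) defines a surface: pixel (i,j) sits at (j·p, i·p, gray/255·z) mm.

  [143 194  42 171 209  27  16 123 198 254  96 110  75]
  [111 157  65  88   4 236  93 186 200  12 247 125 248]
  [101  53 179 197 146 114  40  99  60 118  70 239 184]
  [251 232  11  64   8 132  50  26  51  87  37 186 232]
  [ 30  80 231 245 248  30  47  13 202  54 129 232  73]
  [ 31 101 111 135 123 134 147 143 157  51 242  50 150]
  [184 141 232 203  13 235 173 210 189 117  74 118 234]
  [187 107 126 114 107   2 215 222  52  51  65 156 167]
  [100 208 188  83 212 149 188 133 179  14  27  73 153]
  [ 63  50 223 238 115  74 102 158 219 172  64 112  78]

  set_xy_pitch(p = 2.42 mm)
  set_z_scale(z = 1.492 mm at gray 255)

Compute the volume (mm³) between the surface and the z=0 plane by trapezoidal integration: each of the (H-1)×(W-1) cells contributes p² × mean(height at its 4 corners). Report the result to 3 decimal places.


height_mm = gray/255 × 1.492; cell vol = 2.42² × mean(4 corners)
unit = 2.42² × 1.492 / (4×255) = 0.00856642 mm³ per gray-sum
row 0: Σ corner-gray over 12 cells = 6283  → 53.8228
row 1: Σ corner-gray over 12 cells = 6100  → 52.2552
row 2: Σ corner-gray over 12 cells = 5166  → 44.2541
row 3: Σ corner-gray over 12 cells = 5376  → 46.0531
row 4: Σ corner-gray over 12 cells = 6094  → 52.2038
row 5: Σ corner-gray over 12 cells = 6797  → 58.2260
row 6: Σ corner-gray over 12 cells = 6616  → 56.6754
row 7: Σ corner-gray over 12 cells = 5949  → 50.9616
row 8: Σ corner-gray over 12 cells = 6356  → 54.4482
Σ rows: total corner-gray = 54737  → 468.9002 mm³

468.900


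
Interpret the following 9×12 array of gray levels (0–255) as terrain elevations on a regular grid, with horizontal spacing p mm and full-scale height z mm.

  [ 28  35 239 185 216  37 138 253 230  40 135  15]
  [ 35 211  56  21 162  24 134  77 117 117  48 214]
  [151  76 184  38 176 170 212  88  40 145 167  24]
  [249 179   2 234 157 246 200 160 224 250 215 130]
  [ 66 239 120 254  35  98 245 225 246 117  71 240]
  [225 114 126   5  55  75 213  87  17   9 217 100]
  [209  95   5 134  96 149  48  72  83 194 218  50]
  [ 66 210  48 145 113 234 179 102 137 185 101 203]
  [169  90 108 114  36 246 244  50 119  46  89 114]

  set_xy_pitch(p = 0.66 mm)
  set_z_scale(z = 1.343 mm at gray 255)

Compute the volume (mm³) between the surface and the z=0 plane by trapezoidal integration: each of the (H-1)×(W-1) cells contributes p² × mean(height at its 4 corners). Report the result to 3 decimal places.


26.689

height_mm = gray/255 × 1.343; cell vol = 0.66² × mean(4 corners)
unit = 0.66² × 1.343 / (4×255) = 0.00057354 mm³ per gray-sum
row 0: Σ corner-gray over 11 cells = 5242  → 3.0065
row 1: Σ corner-gray over 11 cells = 4950  → 2.8390
row 2: Σ corner-gray over 11 cells = 6880  → 3.9460
row 3: Σ corner-gray over 11 cells = 7719  → 4.4272
row 4: Σ corner-gray over 11 cells = 5767  → 3.3076
row 5: Σ corner-gray over 11 cells = 4608  → 2.6429
row 6: Σ corner-gray over 11 cells = 5624  → 3.2256
row 7: Σ corner-gray over 11 cells = 5744  → 3.2944
Σ rows: total corner-gray = 46534  → 26.6891 mm³


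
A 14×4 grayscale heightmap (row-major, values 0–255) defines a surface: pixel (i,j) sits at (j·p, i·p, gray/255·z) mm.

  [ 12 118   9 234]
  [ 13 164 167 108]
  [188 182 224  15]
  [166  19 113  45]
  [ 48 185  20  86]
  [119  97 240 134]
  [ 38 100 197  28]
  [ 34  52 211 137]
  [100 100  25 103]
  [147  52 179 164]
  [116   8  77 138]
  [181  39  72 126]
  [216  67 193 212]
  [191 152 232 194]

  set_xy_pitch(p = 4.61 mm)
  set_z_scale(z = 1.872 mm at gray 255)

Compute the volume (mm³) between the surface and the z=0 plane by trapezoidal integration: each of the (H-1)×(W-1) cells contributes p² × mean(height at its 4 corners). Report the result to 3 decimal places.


height_mm = gray/255 × 1.872; cell vol = 4.61² × mean(4 corners)
unit = 4.61² × 1.872 / (4×255) = 0.0390039 mm³ per gray-sum
row 0: Σ corner-gray over 3 cells = 1283  → 50.0419
row 1: Σ corner-gray over 3 cells = 1798  → 70.1289
row 2: Σ corner-gray over 3 cells = 1490  → 58.1157
row 3: Σ corner-gray over 3 cells = 1019  → 39.7449
row 4: Σ corner-gray over 3 cells = 1471  → 57.3747
row 5: Σ corner-gray over 3 cells = 1587  → 61.8991
row 6: Σ corner-gray over 3 cells = 1357  → 52.9282
row 7: Σ corner-gray over 3 cells = 1150  → 44.8544
row 8: Σ corner-gray over 3 cells = 1226  → 47.8187
row 9: Σ corner-gray over 3 cells = 1197  → 46.6876
row 10: Σ corner-gray over 3 cells = 953  → 37.1707
row 11: Σ corner-gray over 3 cells = 1477  → 57.6087
row 12: Σ corner-gray over 3 cells = 2101  → 81.9471
Σ rows: total corner-gray = 18109  → 706.3208 mm³

706.321


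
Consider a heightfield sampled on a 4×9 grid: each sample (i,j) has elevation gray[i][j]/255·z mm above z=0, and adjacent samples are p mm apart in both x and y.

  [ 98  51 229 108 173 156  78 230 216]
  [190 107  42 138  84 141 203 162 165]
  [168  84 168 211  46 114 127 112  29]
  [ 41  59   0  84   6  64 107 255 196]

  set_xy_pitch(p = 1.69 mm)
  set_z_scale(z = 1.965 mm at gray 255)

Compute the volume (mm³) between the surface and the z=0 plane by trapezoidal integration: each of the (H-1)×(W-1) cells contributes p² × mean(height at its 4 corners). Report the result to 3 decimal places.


64.986

height_mm = gray/255 × 1.965; cell vol = 1.69² × mean(4 corners)
unit = 1.69² × 1.965 / (4×255) = 0.00550219 mm³ per gray-sum
row 0: Σ corner-gray over 8 cells = 4473  → 24.6113
row 1: Σ corner-gray over 8 cells = 4030  → 22.1738
row 2: Σ corner-gray over 8 cells = 3308  → 18.2013
Σ rows: total corner-gray = 11811  → 64.9864 mm³


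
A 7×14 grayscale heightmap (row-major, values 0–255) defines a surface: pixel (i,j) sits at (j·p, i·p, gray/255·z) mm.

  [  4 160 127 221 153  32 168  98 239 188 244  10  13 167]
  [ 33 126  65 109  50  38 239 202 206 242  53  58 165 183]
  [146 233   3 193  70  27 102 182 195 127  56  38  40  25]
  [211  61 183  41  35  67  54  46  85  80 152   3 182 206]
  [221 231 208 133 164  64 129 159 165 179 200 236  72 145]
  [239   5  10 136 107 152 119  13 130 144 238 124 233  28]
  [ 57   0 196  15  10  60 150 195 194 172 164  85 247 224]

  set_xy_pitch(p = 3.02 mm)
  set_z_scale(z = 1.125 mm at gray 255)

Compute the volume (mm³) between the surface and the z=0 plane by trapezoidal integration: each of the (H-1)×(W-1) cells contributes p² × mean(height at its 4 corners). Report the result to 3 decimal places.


384.707

height_mm = gray/255 × 1.125; cell vol = 3.02² × mean(4 corners)
unit = 3.02² × 1.125 / (4×255) = 0.0100593 mm³ per gray-sum
row 0: Σ corner-gray over 13 cells = 6799  → 68.3929
row 1: Σ corner-gray over 13 cells = 6025  → 60.6071
row 2: Σ corner-gray over 13 cells = 5098  → 51.2821
row 3: Σ corner-gray over 13 cells = 6641  → 66.8036
row 4: Σ corner-gray over 13 cells = 7335  → 73.7847
row 5: Σ corner-gray over 13 cells = 6346  → 63.8361
Σ rows: total corner-gray = 38244  → 384.7065 mm³


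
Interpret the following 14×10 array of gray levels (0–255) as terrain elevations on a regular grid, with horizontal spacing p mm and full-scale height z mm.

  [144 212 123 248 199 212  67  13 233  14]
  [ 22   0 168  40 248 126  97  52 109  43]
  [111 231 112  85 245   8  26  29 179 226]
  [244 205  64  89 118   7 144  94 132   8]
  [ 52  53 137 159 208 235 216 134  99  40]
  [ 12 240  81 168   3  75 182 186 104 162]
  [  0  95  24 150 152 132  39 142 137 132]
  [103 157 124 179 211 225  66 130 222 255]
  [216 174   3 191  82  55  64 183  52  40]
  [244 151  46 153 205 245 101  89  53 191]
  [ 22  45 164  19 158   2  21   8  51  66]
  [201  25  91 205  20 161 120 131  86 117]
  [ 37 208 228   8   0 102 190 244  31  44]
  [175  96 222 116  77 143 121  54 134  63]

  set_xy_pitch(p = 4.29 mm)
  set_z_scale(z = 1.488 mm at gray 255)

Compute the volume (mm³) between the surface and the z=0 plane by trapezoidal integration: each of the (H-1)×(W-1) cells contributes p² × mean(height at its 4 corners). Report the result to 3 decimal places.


1478.377

height_mm = gray/255 × 1.488; cell vol = 4.29² × mean(4 corners)
unit = 4.29² × 1.488 / (4×255) = 0.0268483 mm³ per gray-sum
row 0: Σ corner-gray over 9 cells = 4517  → 121.2739
row 1: Σ corner-gray over 9 cells = 3912  → 105.0307
row 2: Σ corner-gray over 9 cells = 4125  → 110.7494
row 3: Σ corner-gray over 9 cells = 4532  → 121.6767
row 4: Σ corner-gray over 9 cells = 4826  → 129.5701
row 5: Σ corner-gray over 9 cells = 4126  → 110.7762
row 6: Σ corner-gray over 9 cells = 4860  → 130.4829
row 7: Σ corner-gray over 9 cells = 4850  → 130.2144
row 8: Σ corner-gray over 9 cells = 4385  → 117.7299
row 9: Σ corner-gray over 9 cells = 3545  → 95.1773
row 10: Σ corner-gray over 9 cells = 3020  → 81.0820
row 11: Σ corner-gray over 9 cells = 4099  → 110.0513
row 12: Σ corner-gray over 9 cells = 4267  → 114.5618
Σ rows: total corner-gray = 55064  → 1478.3767 mm³


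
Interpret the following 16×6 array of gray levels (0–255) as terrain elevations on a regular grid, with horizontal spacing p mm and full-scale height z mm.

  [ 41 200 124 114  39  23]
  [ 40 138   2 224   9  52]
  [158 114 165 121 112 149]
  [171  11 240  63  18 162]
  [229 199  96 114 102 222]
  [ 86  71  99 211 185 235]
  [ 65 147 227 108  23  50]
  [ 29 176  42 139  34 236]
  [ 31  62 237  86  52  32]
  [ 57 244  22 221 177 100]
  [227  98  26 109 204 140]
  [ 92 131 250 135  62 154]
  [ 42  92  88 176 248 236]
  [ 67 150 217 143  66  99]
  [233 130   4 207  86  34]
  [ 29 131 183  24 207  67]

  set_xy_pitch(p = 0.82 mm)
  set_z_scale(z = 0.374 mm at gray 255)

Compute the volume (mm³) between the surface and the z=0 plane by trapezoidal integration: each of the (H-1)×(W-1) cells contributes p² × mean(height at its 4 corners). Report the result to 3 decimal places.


9.051

height_mm = gray/255 × 0.374; cell vol = 0.82² × mean(4 corners)
unit = 0.82² × 0.374 / (4×255) = 0.000246547 mm³ per gray-sum
row 0: Σ corner-gray over 5 cells = 1856  → 0.4576
row 1: Σ corner-gray over 5 cells = 2169  → 0.5348
row 2: Σ corner-gray over 5 cells = 2328  → 0.5740
row 3: Σ corner-gray over 5 cells = 2470  → 0.6090
row 4: Σ corner-gray over 5 cells = 2926  → 0.7214
row 5: Σ corner-gray over 5 cells = 2578  → 0.6356
row 6: Σ corner-gray over 5 cells = 2172  → 0.5355
row 7: Σ corner-gray over 5 cells = 1984  → 0.4891
row 8: Σ corner-gray over 5 cells = 2422  → 0.5971
row 9: Σ corner-gray over 5 cells = 2726  → 0.6721
row 10: Σ corner-gray over 5 cells = 2643  → 0.6516
row 11: Σ corner-gray over 5 cells = 2888  → 0.7120
row 12: Σ corner-gray over 5 cells = 2804  → 0.6913
row 13: Σ corner-gray over 5 cells = 2439  → 0.6013
row 14: Σ corner-gray over 5 cells = 2307  → 0.5688
Σ rows: total corner-gray = 36712  → 9.0512 mm³


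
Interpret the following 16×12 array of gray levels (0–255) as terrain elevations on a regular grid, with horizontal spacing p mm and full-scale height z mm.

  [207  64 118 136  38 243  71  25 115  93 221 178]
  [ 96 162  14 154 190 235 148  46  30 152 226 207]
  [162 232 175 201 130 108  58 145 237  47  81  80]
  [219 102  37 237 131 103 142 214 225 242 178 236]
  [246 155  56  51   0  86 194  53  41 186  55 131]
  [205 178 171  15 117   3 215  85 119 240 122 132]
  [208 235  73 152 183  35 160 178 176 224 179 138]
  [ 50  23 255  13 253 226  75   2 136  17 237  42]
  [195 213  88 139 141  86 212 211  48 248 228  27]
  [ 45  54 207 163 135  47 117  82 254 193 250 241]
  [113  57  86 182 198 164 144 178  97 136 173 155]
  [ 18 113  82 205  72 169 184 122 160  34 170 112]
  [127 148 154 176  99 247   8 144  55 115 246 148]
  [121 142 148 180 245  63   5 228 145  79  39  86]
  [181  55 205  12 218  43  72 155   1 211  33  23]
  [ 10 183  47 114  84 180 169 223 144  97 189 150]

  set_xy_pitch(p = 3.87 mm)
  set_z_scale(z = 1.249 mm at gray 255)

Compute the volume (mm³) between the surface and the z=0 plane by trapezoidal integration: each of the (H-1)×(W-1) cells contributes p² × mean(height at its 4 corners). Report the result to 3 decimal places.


height_mm = gray/255 × 1.249; cell vol = 3.87² × mean(4 corners)
unit = 3.87² × 1.249 / (4×255) = 0.0183394 mm³ per gray-sum
row 0: Σ corner-gray over 11 cells = 5650  → 103.6174
row 1: Σ corner-gray over 11 cells = 6087  → 111.6317
row 2: Σ corner-gray over 11 cells = 6747  → 123.7357
row 3: Σ corner-gray over 11 cells = 5808  → 106.5150
row 4: Σ corner-gray over 11 cells = 4998  → 91.6601
row 5: Σ corner-gray over 11 cells = 6403  → 117.4269
row 6: Σ corner-gray over 11 cells = 6102  → 111.9068
row 7: Σ corner-gray over 11 cells = 6016  → 110.3296
row 8: Σ corner-gray over 11 cells = 6740  → 123.6073
row 9: Σ corner-gray over 11 cells = 6388  → 117.1518
row 10: Σ corner-gray over 11 cells = 5850  → 107.2853
row 11: Σ corner-gray over 11 cells = 5811  → 106.5700
row 12: Σ corner-gray over 11 cells = 5814  → 106.6250
row 13: Σ corner-gray over 11 cells = 4969  → 91.1283
row 14: Σ corner-gray over 11 cells = 5234  → 95.9882
Σ rows: total corner-gray = 88617  → 1625.1791 mm³

1625.179


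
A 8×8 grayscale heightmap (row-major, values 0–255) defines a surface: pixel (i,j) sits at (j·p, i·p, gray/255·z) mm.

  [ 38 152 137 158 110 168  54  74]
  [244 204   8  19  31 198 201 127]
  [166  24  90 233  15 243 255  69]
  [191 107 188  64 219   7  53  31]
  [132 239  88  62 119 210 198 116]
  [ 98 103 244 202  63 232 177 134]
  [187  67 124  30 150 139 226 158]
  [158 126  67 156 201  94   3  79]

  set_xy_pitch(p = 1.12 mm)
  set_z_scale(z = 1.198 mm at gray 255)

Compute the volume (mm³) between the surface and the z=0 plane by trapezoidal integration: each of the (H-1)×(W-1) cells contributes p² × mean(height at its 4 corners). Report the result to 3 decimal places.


height_mm = gray/255 × 1.198; cell vol = 1.12² × mean(4 corners)
unit = 1.12² × 1.198 / (4×255) = 0.00147331 mm³ per gray-sum
row 0: Σ corner-gray over 7 cells = 3363  → 4.9547
row 1: Σ corner-gray over 7 cells = 3648  → 5.3746
row 2: Σ corner-gray over 7 cells = 3453  → 5.0873
row 3: Σ corner-gray over 7 cells = 3578  → 5.2715
row 4: Σ corner-gray over 7 cells = 4354  → 6.4148
row 5: Σ corner-gray over 7 cells = 4091  → 6.0273
row 6: Σ corner-gray over 7 cells = 3348  → 4.9326
Σ rows: total corner-gray = 25835  → 38.0628 mm³

38.063


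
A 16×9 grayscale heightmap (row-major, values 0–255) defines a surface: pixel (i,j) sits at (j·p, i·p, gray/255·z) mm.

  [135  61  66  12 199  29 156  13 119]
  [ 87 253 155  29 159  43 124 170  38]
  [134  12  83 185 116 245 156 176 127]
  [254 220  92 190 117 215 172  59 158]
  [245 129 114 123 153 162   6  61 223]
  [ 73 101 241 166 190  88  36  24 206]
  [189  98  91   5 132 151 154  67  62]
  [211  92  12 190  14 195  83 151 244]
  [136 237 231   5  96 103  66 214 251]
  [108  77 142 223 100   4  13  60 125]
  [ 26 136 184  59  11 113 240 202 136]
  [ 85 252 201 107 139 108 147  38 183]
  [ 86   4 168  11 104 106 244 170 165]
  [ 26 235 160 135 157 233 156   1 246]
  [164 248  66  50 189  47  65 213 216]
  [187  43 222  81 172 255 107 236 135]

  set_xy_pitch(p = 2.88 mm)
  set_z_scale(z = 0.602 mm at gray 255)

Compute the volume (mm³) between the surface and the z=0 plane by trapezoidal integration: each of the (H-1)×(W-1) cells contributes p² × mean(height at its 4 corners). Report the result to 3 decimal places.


300.416

height_mm = gray/255 × 0.602; cell vol = 2.88² × mean(4 corners)
unit = 2.88² × 0.602 / (4×255) = 0.00489532 mm³ per gray-sum
row 0: Σ corner-gray over 8 cells = 3317  → 16.2378
row 1: Σ corner-gray over 8 cells = 4198  → 20.5506
row 2: Σ corner-gray over 8 cells = 4749  → 23.2479
row 3: Σ corner-gray over 8 cells = 4506  → 22.0583
row 4: Σ corner-gray over 8 cells = 3935  → 19.2631
row 5: Σ corner-gray over 8 cells = 3618  → 17.7113
row 6: Σ corner-gray over 8 cells = 3576  → 17.5057
row 7: Σ corner-gray over 8 cells = 4220  → 20.6583
row 8: Σ corner-gray over 8 cells = 3762  → 18.4162
row 9: Σ corner-gray over 8 cells = 3523  → 17.2462
row 10: Σ corner-gray over 8 cells = 4304  → 21.0695
row 11: Σ corner-gray over 8 cells = 4117  → 20.1540
row 12: Σ corner-gray over 8 cells = 4291  → 21.0058
row 13: Σ corner-gray over 8 cells = 4562  → 22.3325
row 14: Σ corner-gray over 8 cells = 4690  → 22.9591
Σ rows: total corner-gray = 61368  → 300.4161 mm³


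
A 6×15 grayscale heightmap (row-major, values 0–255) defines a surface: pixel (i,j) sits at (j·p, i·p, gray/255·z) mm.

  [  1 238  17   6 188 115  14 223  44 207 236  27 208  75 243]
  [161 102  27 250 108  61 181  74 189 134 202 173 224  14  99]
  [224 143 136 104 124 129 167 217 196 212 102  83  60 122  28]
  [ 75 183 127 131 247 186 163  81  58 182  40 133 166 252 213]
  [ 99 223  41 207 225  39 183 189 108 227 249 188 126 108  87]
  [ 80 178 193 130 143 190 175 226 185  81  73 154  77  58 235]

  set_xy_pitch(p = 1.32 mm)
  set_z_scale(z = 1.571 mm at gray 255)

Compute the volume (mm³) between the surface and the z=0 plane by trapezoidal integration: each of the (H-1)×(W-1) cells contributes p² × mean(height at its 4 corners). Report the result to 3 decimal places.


height_mm = gray/255 × 1.571; cell vol = 1.32² × mean(4 corners)
unit = 1.32² × 1.571 / (4×255) = 0.00268364 mm³ per gray-sum
row 0: Σ corner-gray over 14 cells = 7178  → 19.2632
row 1: Σ corner-gray over 14 cells = 7580  → 20.3420
row 2: Σ corner-gray over 14 cells = 8028  → 21.5442
row 3: Σ corner-gray over 14 cells = 8598  → 23.0739
row 4: Σ corner-gray over 14 cells = 8453  → 22.6848
Σ rows: total corner-gray = 39837  → 106.9081 mm³

106.908


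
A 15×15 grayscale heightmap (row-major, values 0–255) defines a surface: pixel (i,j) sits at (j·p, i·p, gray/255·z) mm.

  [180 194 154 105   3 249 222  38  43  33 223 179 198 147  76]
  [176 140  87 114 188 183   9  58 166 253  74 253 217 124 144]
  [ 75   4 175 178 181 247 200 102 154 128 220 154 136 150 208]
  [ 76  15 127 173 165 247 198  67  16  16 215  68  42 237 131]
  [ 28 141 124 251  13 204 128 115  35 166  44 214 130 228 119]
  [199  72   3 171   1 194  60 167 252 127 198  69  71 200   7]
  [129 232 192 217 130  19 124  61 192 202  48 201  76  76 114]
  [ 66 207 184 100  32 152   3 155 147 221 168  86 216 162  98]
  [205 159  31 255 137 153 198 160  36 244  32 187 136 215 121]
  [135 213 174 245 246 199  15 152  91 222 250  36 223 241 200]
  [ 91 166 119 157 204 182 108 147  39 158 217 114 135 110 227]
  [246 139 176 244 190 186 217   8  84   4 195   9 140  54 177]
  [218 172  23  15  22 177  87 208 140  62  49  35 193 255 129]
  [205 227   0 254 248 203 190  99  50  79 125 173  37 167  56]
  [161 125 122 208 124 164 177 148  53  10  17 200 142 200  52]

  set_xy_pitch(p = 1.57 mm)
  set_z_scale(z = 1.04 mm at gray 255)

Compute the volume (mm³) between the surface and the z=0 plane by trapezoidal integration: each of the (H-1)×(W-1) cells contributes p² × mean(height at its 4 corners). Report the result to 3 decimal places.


272.939

height_mm = gray/255 × 1.04; cell vol = 1.57² × mean(4 corners)
unit = 1.57² × 1.04 / (4×255) = 0.00251323 mm³ per gray-sum
row 0: Σ corner-gray over 14 cells = 7884  → 19.8143
row 1: Σ corner-gray over 14 cells = 8393  → 21.0936
row 2: Σ corner-gray over 14 cells = 7720  → 19.4021
row 3: Σ corner-gray over 14 cells = 7112  → 17.8741
row 4: Σ corner-gray over 14 cells = 7109  → 17.8666
row 5: Σ corner-gray over 14 cells = 7159  → 17.9922
row 6: Σ corner-gray over 14 cells = 7613  → 19.1332
row 7: Σ corner-gray over 14 cells = 8042  → 20.2114
row 8: Σ corner-gray over 14 cells = 9161  → 23.0237
row 9: Σ corner-gray over 14 cells = 8979  → 22.5663
row 10: Σ corner-gray over 14 cells = 7745  → 19.4650
row 11: Σ corner-gray over 14 cells = 6938  → 17.4368
row 12: Σ corner-gray over 14 cells = 7188  → 18.0651
row 13: Σ corner-gray over 14 cells = 7558  → 18.9950
Σ rows: total corner-gray = 108601  → 272.9394 mm³


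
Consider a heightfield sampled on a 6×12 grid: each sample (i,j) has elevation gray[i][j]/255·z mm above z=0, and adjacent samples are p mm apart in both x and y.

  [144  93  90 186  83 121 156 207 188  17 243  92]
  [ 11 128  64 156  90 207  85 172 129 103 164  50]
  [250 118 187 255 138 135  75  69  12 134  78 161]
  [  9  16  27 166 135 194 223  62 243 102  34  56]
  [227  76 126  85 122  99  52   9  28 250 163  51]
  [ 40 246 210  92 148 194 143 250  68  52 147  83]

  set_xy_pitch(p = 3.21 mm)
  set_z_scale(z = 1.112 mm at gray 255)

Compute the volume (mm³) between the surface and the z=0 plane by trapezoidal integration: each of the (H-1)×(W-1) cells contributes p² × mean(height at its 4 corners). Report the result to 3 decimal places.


299.945

height_mm = gray/255 × 1.112; cell vol = 3.21² × mean(4 corners)
unit = 3.21² × 1.112 / (4×255) = 0.0112335 mm³ per gray-sum
row 0: Σ corner-gray over 11 cells = 5661  → 63.5928
row 1: Σ corner-gray over 11 cells = 5470  → 61.4472
row 2: Σ corner-gray over 11 cells = 5282  → 59.3353
row 3: Σ corner-gray over 11 cells = 4767  → 53.5500
row 4: Σ corner-gray over 11 cells = 5521  → 62.0201
Σ rows: total corner-gray = 26701  → 299.9454 mm³


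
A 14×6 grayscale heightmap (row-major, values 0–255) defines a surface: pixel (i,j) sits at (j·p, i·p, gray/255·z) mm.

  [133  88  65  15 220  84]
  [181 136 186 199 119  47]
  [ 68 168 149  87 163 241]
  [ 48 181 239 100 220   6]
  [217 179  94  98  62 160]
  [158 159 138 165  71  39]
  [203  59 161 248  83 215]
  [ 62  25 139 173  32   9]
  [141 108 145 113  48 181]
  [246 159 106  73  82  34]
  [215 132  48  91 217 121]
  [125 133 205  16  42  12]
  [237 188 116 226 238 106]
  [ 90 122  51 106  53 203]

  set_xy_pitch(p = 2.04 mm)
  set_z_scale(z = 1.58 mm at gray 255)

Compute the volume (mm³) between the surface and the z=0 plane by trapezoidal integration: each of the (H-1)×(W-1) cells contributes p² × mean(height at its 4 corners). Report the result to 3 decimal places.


215.116

height_mm = gray/255 × 1.58; cell vol = 2.04² × mean(4 corners)
unit = 2.04² × 1.58 / (4×255) = 0.0064464 mm³ per gray-sum
row 0: Σ corner-gray over 5 cells = 2501  → 16.1224
row 1: Σ corner-gray over 5 cells = 2951  → 19.0233
row 2: Σ corner-gray over 5 cells = 2977  → 19.1909
row 3: Σ corner-gray over 5 cells = 2777  → 17.9017
row 4: Σ corner-gray over 5 cells = 2506  → 16.1547
row 5: Σ corner-gray over 5 cells = 2783  → 17.9403
row 6: Σ corner-gray over 5 cells = 2329  → 15.0137
row 7: Σ corner-gray over 5 cells = 1959  → 12.6285
row 8: Σ corner-gray over 5 cells = 2270  → 14.6333
row 9: Σ corner-gray over 5 cells = 2432  → 15.6776
row 10: Σ corner-gray over 5 cells = 2241  → 14.4464
row 11: Σ corner-gray over 5 cells = 2808  → 18.1015
row 12: Σ corner-gray over 5 cells = 2836  → 18.2820
Σ rows: total corner-gray = 33370  → 215.1164 mm³


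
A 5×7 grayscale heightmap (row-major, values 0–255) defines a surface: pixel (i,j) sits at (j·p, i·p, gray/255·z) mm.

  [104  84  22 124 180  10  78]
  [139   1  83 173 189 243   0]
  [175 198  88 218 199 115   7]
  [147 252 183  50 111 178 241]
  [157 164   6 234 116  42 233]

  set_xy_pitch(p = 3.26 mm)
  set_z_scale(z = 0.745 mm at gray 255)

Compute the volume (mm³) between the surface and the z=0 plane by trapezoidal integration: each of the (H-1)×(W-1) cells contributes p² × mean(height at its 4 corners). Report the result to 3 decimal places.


101.516

height_mm = gray/255 × 0.745; cell vol = 3.26² × mean(4 corners)
unit = 3.26² × 0.745 / (4×255) = 0.00776232 mm³ per gray-sum
row 0: Σ corner-gray over 6 cells = 2539  → 19.7085
row 1: Σ corner-gray over 6 cells = 3335  → 25.8873
row 2: Σ corner-gray over 6 cells = 3754  → 29.1397
row 3: Σ corner-gray over 6 cells = 3450  → 26.7800
Σ rows: total corner-gray = 13078  → 101.5156 mm³


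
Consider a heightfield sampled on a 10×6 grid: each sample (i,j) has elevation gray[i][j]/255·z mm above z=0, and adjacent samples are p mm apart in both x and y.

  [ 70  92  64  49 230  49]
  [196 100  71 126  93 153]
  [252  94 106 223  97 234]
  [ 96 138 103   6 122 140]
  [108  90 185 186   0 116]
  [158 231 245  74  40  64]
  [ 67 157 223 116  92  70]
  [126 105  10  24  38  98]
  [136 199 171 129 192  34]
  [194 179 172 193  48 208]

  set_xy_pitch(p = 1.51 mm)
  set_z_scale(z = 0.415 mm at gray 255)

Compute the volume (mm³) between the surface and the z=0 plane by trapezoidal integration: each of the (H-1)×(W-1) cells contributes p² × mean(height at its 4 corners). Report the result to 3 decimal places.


height_mm = gray/255 × 0.415; cell vol = 1.51² × mean(4 corners)
unit = 1.51² × 0.415 / (4×255) = 0.000927688 mm³ per gray-sum
row 0: Σ corner-gray over 5 cells = 2118  → 1.9648
row 1: Σ corner-gray over 5 cells = 2655  → 2.4630
row 2: Σ corner-gray over 5 cells = 2500  → 2.3192
row 3: Σ corner-gray over 5 cells = 2120  → 1.9667
row 4: Σ corner-gray over 5 cells = 2548  → 2.3637
row 5: Σ corner-gray over 5 cells = 2715  → 2.5187
row 6: Σ corner-gray over 5 cells = 1891  → 1.7543
row 7: Σ corner-gray over 5 cells = 2130  → 1.9760
row 8: Σ corner-gray over 5 cells = 3138  → 2.9111
Σ rows: total corner-gray = 21815  → 20.2375 mm³

20.238


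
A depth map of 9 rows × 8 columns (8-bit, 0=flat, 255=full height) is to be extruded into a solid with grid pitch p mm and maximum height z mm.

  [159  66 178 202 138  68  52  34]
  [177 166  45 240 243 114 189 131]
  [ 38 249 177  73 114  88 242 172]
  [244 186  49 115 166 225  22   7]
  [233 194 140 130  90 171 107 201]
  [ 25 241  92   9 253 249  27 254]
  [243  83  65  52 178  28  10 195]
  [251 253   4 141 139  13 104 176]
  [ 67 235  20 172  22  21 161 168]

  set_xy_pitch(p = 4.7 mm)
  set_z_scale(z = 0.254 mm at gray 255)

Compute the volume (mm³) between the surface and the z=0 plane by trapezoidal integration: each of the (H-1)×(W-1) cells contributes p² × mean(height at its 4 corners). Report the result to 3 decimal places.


163.353

height_mm = gray/255 × 0.254; cell vol = 4.7² × mean(4 corners)
unit = 4.7² × 0.254 / (4×255) = 0.00550084 mm³ per gray-sum
row 0: Σ corner-gray over 7 cells = 3903  → 21.4698
row 1: Σ corner-gray over 7 cells = 4398  → 24.1927
row 2: Σ corner-gray over 7 cells = 3873  → 21.3048
row 3: Σ corner-gray over 7 cells = 3875  → 21.3158
row 4: Σ corner-gray over 7 cells = 4119  → 22.6580
row 5: Σ corner-gray over 7 cells = 3291  → 18.1033
row 6: Σ corner-gray over 7 cells = 3005  → 16.5300
row 7: Σ corner-gray over 7 cells = 3232  → 17.7787
Σ rows: total corner-gray = 29696  → 163.3530 mm³


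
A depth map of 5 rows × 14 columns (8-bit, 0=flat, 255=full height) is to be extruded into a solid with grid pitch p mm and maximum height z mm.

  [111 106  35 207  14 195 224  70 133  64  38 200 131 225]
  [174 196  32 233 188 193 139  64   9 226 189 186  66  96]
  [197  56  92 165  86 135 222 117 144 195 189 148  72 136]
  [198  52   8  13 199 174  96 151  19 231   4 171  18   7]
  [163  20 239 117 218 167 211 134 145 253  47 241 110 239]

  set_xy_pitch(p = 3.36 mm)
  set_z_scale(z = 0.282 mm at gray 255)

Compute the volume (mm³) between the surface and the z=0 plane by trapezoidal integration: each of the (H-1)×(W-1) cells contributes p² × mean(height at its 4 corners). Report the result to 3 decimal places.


height_mm = gray/255 × 0.282; cell vol = 3.36² × mean(4 corners)
unit = 3.36² × 0.282 / (4×255) = 0.00312124 mm³ per gray-sum
row 0: Σ corner-gray over 13 cells = 6882  → 21.4804
row 1: Σ corner-gray over 13 cells = 7287  → 22.7445
row 2: Σ corner-gray over 13 cells = 6052  → 18.8898
row 3: Σ corner-gray over 13 cells = 6683  → 20.8593
Σ rows: total corner-gray = 26904  → 83.9739 mm³

83.974


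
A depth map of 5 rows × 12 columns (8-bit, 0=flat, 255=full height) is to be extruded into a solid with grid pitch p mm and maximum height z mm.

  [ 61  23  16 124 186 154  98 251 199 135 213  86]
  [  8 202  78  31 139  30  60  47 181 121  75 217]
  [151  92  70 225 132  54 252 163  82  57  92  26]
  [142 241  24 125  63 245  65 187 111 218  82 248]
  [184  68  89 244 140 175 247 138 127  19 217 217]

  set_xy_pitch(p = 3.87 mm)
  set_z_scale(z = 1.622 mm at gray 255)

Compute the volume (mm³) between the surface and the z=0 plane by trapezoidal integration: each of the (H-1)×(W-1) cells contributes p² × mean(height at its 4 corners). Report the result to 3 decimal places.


height_mm = gray/255 × 1.622; cell vol = 3.87² × mean(4 corners)
unit = 3.87² × 1.622 / (4×255) = 0.0238162 mm³ per gray-sum
row 0: Σ corner-gray over 11 cells = 5098  → 121.4150
row 1: Σ corner-gray over 11 cells = 4768  → 113.5557
row 2: Σ corner-gray over 11 cells = 5727  → 136.3954
row 3: Σ corner-gray over 11 cells = 6441  → 153.4002
Σ rows: total corner-gray = 22034  → 524.7663 mm³

524.766


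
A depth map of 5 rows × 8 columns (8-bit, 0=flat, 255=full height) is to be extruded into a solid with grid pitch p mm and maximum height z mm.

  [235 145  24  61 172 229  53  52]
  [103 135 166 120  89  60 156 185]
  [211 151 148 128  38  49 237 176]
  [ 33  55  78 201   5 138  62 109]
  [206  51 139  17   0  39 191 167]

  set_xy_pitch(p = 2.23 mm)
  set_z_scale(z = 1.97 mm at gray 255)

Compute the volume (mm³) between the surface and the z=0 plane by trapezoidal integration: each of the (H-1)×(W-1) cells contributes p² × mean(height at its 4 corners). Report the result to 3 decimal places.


height_mm = gray/255 × 1.97; cell vol = 2.23² × mean(4 corners)
unit = 2.23² × 1.97 / (4×255) = 0.00960452 mm³ per gray-sum
row 0: Σ corner-gray over 7 cells = 3395  → 32.6074
row 1: Σ corner-gray over 7 cells = 3629  → 34.8548
row 2: Σ corner-gray over 7 cells = 3109  → 29.8605
row 3: Σ corner-gray over 7 cells = 2467  → 23.6944
Σ rows: total corner-gray = 12600  → 121.0170 mm³

121.017


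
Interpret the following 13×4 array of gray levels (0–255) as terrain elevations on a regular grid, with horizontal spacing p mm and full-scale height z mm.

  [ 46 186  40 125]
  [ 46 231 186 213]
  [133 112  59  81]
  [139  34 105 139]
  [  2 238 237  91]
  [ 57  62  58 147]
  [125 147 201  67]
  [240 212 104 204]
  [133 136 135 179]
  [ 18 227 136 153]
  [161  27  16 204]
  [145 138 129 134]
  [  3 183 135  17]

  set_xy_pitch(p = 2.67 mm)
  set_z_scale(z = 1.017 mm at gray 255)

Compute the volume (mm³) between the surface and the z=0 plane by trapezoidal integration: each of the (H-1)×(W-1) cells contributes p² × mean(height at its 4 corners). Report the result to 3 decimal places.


132.357

height_mm = gray/255 × 1.017; cell vol = 2.67² × mean(4 corners)
unit = 2.67² × 1.017 / (4×255) = 0.00710793 mm³ per gray-sum
row 0: Σ corner-gray over 3 cells = 1716  → 12.1972
row 1: Σ corner-gray over 3 cells = 1649  → 11.7210
row 2: Σ corner-gray over 3 cells = 1112  → 7.9040
row 3: Σ corner-gray over 3 cells = 1599  → 11.3656
row 4: Σ corner-gray over 3 cells = 1487  → 10.5695
row 5: Σ corner-gray over 3 cells = 1332  → 9.4678
row 6: Σ corner-gray over 3 cells = 1964  → 13.9600
row 7: Σ corner-gray over 3 cells = 1930  → 13.7183
row 8: Σ corner-gray over 3 cells = 1751  → 12.4460
row 9: Σ corner-gray over 3 cells = 1348  → 9.5815
row 10: Σ corner-gray over 3 cells = 1264  → 8.9844
row 11: Σ corner-gray over 3 cells = 1469  → 10.4416
Σ rows: total corner-gray = 18621  → 132.3568 mm³


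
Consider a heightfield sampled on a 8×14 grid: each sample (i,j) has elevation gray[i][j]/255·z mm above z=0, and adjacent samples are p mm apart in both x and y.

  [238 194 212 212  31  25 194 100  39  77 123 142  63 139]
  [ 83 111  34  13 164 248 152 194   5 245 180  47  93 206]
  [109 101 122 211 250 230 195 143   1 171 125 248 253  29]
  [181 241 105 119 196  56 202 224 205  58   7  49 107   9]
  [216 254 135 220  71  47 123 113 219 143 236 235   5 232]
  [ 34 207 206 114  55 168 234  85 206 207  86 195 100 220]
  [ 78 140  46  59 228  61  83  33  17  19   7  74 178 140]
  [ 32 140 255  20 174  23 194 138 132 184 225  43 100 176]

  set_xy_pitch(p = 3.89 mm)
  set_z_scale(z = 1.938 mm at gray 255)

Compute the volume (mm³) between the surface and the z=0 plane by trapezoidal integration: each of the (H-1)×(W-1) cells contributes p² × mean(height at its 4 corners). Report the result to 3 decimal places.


height_mm = gray/255 × 1.938; cell vol = 3.89² × mean(4 corners)
unit = 3.89² × 1.938 / (4×255) = 0.028751 mm³ per gray-sum
row 0: Σ corner-gray over 13 cells = 6462  → 185.7889
row 1: Σ corner-gray over 13 cells = 7499  → 215.6037
row 2: Σ corner-gray over 13 cells = 7566  → 217.5300
row 3: Σ corner-gray over 13 cells = 7378  → 212.1248
row 4: Σ corner-gray over 13 cells = 8030  → 230.8704
row 5: Σ corner-gray over 13 cells = 6088  → 175.0360
row 6: Σ corner-gray over 13 cells = 5572  → 160.2005
Σ rows: total corner-gray = 48595  → 1397.1544 mm³

1397.154


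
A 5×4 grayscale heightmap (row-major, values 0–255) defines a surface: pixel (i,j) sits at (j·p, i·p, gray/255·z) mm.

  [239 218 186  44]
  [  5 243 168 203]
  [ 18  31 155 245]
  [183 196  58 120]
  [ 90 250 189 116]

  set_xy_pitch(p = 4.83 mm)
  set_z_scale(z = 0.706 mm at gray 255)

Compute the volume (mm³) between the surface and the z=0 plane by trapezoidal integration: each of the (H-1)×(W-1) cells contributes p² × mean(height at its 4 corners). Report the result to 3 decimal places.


height_mm = gray/255 × 0.706; cell vol = 4.83² × mean(4 corners)
unit = 4.83² × 0.706 / (4×255) = 0.0161473 mm³ per gray-sum
row 0: Σ corner-gray over 3 cells = 2121  → 34.2483
row 1: Σ corner-gray over 3 cells = 1665  → 26.8852
row 2: Σ corner-gray over 3 cells = 1446  → 23.3489
row 3: Σ corner-gray over 3 cells = 1895  → 30.5991
Σ rows: total corner-gray = 7127  → 115.0815 mm³

115.082


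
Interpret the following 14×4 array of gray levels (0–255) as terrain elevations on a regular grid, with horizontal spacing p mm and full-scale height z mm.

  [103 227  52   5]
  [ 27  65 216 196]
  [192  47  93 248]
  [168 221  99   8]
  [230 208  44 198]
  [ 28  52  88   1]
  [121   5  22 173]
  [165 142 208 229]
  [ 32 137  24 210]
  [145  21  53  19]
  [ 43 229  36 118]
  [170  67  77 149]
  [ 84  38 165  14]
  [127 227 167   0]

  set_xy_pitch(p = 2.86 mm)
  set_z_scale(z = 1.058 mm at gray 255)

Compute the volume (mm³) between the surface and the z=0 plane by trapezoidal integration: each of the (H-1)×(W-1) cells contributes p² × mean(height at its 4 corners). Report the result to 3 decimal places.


143.767

height_mm = gray/255 × 1.058; cell vol = 2.86² × mean(4 corners)
unit = 2.86² × 1.058 / (4×255) = 0.00848433 mm³ per gray-sum
row 0: Σ corner-gray over 3 cells = 1451  → 12.3108
row 1: Σ corner-gray over 3 cells = 1505  → 12.7689
row 2: Σ corner-gray over 3 cells = 1536  → 13.0319
row 3: Σ corner-gray over 3 cells = 1748  → 14.8306
row 4: Σ corner-gray over 3 cells = 1241  → 10.5291
row 5: Σ corner-gray over 3 cells = 657  → 5.5742
row 6: Σ corner-gray over 3 cells = 1442  → 12.2344
row 7: Σ corner-gray over 3 cells = 1658  → 14.0670
row 8: Σ corner-gray over 3 cells = 876  → 7.4323
row 9: Σ corner-gray over 3 cells = 1003  → 8.5098
row 10: Σ corner-gray over 3 cells = 1298  → 11.0127
row 11: Σ corner-gray over 3 cells = 1111  → 9.4261
row 12: Σ corner-gray over 3 cells = 1419  → 12.0393
Σ rows: total corner-gray = 16945  → 143.7670 mm³


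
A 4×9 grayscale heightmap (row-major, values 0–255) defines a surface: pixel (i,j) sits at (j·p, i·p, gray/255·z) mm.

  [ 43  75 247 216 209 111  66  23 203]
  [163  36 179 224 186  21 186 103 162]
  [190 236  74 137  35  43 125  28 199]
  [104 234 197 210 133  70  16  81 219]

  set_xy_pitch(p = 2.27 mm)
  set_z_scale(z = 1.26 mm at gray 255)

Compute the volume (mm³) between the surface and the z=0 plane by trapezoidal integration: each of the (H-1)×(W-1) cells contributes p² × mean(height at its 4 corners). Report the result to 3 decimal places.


77.816

height_mm = gray/255 × 1.26; cell vol = 2.27² × mean(4 corners)
unit = 2.27² × 1.26 / (4×255) = 0.00636535 mm³ per gray-sum
row 0: Σ corner-gray over 8 cells = 4335  → 27.5938
row 1: Σ corner-gray over 8 cells = 3940  → 25.0795
row 2: Σ corner-gray over 8 cells = 3950  → 25.1431
Σ rows: total corner-gray = 12225  → 77.8164 mm³


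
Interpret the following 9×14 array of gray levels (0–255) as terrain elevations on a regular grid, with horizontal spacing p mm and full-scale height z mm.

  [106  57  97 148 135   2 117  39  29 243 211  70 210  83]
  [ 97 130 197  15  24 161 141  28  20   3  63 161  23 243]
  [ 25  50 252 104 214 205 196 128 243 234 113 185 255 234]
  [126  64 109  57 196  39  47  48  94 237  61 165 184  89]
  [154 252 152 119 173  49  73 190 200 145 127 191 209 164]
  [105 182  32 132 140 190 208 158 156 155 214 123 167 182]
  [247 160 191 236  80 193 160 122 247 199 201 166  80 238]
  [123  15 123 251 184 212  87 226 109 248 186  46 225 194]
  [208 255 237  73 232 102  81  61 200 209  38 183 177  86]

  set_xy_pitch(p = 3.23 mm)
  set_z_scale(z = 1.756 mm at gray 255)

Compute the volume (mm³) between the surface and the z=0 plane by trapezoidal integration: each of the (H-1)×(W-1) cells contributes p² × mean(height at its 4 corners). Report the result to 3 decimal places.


1075.089

height_mm = gray/255 × 1.756; cell vol = 3.23² × mean(4 corners)
unit = 3.23² × 1.756 / (4×255) = 0.017961 mm³ per gray-sum
row 0: Σ corner-gray over 13 cells = 5177  → 92.9839
row 1: Σ corner-gray over 13 cells = 6889  → 123.7330
row 2: Σ corner-gray over 13 cells = 7434  → 133.5217
row 3: Σ corner-gray over 13 cells = 6895  → 123.8408
row 4: Σ corner-gray over 13 cells = 8079  → 145.1065
row 5: Σ corner-gray over 13 cells = 8556  → 153.6739
row 6: Σ corner-gray over 13 cells = 8696  → 156.1885
row 7: Σ corner-gray over 13 cells = 8131  → 146.0405
Σ rows: total corner-gray = 59857  → 1075.0888 mm³


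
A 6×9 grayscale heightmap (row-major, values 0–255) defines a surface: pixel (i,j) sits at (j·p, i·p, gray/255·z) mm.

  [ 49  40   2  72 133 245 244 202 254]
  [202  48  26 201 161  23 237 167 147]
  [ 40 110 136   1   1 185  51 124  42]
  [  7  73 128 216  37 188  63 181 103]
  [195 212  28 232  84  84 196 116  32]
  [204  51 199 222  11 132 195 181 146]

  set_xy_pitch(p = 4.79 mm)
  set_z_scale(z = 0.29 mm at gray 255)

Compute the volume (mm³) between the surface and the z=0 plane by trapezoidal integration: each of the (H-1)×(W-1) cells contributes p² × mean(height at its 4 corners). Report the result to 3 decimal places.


height_mm = gray/255 × 0.29; cell vol = 4.79² × mean(4 corners)
unit = 4.79² × 0.29 / (4×255) = 0.00652332 mm³ per gray-sum
row 0: Σ corner-gray over 8 cells = 4254  → 27.7502
row 1: Σ corner-gray over 8 cells = 3373  → 22.0032
row 2: Σ corner-gray over 8 cells = 3180  → 20.7442
row 3: Σ corner-gray over 8 cells = 4013  → 26.1781
row 4: Σ corner-gray over 8 cells = 4463  → 29.1136
Σ rows: total corner-gray = 19283  → 125.7892 mm³

125.789
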